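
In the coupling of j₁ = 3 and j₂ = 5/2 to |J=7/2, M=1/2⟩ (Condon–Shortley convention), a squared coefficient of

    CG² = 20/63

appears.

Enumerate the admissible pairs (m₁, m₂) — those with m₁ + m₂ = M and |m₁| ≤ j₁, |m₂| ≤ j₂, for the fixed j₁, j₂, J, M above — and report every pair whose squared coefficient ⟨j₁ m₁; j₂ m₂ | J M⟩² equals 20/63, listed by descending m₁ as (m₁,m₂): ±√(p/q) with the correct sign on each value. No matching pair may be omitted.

Admissible pairs with m₁+m₂ = M = 1/2: (-2,5/2), (-1,3/2), (0,1/2), (1,-1/2), (2,-3/2), (3,-5/2)
  (m₁,m₂)=(3,-5/2): CG² = 2/21, CG = +√(2/21)
  (m₁,m₂)=(2,-3/2): CG² = 20/63, CG = +√(20/63)   ← matches the target
  (m₁,m₂)=(1,-1/2): CG² = 1/63, CG = −√(1/63)
  (m₁,m₂)=(0,1/2): CG² = 4/21, CG = −√(4/21)
  (m₁,m₂)=(-1,3/2): CG² = 8/63, CG = +√(8/63)
  (m₁,m₂)=(-2,5/2): CG² = 16/63, CG = +√(16/63)
Pairs with CG² = 20/63: (2,-3/2): +√(20/63)

(2,-3/2): +√(20/63)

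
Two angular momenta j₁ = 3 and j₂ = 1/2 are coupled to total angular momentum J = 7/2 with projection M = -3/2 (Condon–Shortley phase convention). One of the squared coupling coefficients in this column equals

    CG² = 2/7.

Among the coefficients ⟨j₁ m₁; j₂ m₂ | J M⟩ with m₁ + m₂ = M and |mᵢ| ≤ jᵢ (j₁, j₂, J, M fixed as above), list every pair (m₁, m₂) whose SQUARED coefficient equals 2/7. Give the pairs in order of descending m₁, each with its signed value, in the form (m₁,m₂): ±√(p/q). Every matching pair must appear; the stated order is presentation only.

(-2,1/2): +√(2/7)

Admissible pairs with m₁+m₂ = M = -3/2: (-2,1/2), (-1,-1/2)
  (m₁,m₂)=(-1,-1/2): CG² = 5/7, CG = +√(5/7)
  (m₁,m₂)=(-2,1/2): CG² = 2/7, CG = +√(2/7)   ← matches the target
Pairs with CG² = 2/7: (-2,1/2): +√(2/7)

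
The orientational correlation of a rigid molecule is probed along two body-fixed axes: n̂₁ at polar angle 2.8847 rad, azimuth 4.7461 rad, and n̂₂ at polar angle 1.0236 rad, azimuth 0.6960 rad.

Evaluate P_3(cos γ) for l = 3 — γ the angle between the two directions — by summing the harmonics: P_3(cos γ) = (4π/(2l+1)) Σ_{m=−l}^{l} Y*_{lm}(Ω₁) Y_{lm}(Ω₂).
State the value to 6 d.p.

0.309859

Addition theorem: P_3(cos γ) = (4π/7) Σ_m Y*_{lm}(Ω₁) Y_{lm}(Ω₂), m = −3…3:
  term(m=-3) = 0.00163 - 0.00072j   from Y*(Ω₁)=-0.00069 + 0.00681j, Y(Ω₂)=-0.12848 - 0.22586j
  term(m=-2) = 0.00603 - 0.02400j   from Y*(Ω₁)=0.06366 + 0.00430j, Y(Ω₂)=0.06897 - 0.38161j
  term(m=-1) = -0.01812 - 0.02323j   from Y*(Ω₁)=0.01018 - 0.30177j, Y(Ω₂)=0.07488 - 0.06256j
  term(m=+0) = 0.19352 + 0.00000j   from Y*(Ω₁)=-0.60536 + 0.00000j, Y(Ω₂)=-0.31968 + 0.00000j
  term(m=+1) = -0.01812 + 0.02323j   from Y*(Ω₁)=-0.01018 - 0.30177j, Y(Ω₂)=-0.07488 - 0.06256j
  term(m=+2) = 0.00603 + 0.02400j   from Y*(Ω₁)=0.06366 - 0.00430j, Y(Ω₂)=0.06897 + 0.38161j
  term(m=+3) = 0.00163 + 0.00072j   from Y*(Ω₁)=0.00069 + 0.00681j, Y(Ω₂)=0.12848 - 0.22586j
Total Σ_m = 0.17260 + 0.00000j. Multiply by 1.795196: 0.30986 + 0.00000j. P_3(cos γ) = 0.309859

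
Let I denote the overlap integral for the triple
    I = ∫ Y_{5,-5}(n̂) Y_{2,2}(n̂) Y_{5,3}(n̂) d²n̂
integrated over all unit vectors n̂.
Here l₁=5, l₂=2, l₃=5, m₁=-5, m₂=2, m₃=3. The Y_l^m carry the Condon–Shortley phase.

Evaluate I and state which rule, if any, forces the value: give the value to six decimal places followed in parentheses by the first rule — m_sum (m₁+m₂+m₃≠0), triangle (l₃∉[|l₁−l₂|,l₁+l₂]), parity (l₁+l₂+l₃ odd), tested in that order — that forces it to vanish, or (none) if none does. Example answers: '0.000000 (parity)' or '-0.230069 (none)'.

Checks pass: Σm=0; 12 even; l₃=5∈[3,7].
(2·5+1)(2·2+1)(2·5+1) = 605
Δ: 2! 8! 2! / 13! → 1/38610
sum: t=0:+1/2880 t=1:−1/576 t=2:+1/2880 = -1/960
3j²(5 2 5; 0 0 0) = Δ·Π!·Σ² = 10/429  (sign +1)
sum: t=2:+1/161280 = 1/161280
3j²(5 2 5; -5 2 3) = Δ·Π!·Σ² = 1/143  (sign +1)
combine: 4πI² = 605·10/429·1/143 = 50/507
take √, sign +1: I = 0.08858824
No selection rule forces the value: the integral is nonzero (none).

0.088588 (none)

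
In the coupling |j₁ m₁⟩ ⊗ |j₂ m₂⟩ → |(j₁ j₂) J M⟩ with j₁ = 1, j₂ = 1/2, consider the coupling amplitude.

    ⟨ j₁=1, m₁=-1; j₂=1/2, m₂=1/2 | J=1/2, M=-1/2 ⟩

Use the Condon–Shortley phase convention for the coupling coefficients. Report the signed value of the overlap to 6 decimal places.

−√(2/3) = -0.816497

triangle: 1!*1!*0!/3! = 1/6
(j±m)!: 0!*2!*1!*0!*0!*1! = 2
prefactor² = (2J+1)*Δ*N² = 2/3
  k=1: −1/(1!*0!*1!*0!*0!*0!) = -1
Σ = -1  ⇒  CG² = 2/3*(-1)² = 2/3
CG = −√(2/3) = -0.816497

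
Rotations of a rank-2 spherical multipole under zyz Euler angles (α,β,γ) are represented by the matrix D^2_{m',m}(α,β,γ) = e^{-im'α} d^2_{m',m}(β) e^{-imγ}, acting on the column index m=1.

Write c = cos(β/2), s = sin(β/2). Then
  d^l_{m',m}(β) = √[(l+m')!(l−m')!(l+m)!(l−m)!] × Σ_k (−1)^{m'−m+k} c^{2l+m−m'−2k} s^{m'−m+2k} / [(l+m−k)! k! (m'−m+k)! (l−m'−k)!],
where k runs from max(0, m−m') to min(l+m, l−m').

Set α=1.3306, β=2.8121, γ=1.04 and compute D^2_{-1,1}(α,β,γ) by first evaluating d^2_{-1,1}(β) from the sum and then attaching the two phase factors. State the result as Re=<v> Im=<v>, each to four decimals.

Re=-0.8320 Im=-0.2488

First d^2_{-1,1}(β=2.8121), then the phase factors e^{-i(-1)α} and e^{-i(1)γ}:
c=cos(2.812100/2)=0.164002, s=sin(2.812100/2)=0.986460; N=√[1·6·6·1]=6.000000
k∈{2,3} keeps every argument non-negative
  k=2: (−1)^0·6.0000/(2)·0.1640^2·0.9865^2 = +0.078520
  k=3: (−1)^1·6.0000/(6)·0.1640^0·0.9865^4 = -0.946930
d^2_{-1,1}(2.8121) = +0.078520 -0.946930 = -0.868410
Attach z-rotation phases: D = e^{-i(-1)(1.3306)}·(-0.868410)·e^{-i(1)(1.0400)} = -0.832000-0.248823i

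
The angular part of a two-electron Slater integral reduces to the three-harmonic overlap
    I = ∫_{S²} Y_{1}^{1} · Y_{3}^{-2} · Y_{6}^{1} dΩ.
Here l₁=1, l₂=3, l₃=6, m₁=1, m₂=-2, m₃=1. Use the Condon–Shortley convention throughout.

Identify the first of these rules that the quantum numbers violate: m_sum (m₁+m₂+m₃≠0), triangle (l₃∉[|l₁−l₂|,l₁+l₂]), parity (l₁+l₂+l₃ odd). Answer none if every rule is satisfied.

triangle

Σmᵢ = 0  ✓
l₃∈[|l₁−l₂|,l₁+l₂]=[2,4] required, l₃=6 fails  ✗
Σlᵢ = 10 ⇒ even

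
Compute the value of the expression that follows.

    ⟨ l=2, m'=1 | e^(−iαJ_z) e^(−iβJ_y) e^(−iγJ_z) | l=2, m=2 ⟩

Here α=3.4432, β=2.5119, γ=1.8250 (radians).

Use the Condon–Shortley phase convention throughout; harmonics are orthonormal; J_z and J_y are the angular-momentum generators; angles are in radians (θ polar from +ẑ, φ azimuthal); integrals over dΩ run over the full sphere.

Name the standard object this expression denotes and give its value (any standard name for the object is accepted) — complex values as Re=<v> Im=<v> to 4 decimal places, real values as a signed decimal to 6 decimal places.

Wigner D-matrix element, Re=0.0389 Im=-0.0409

This is a Wigner D-matrix element — the rotation-matrix element ⟨l m'| R(α,β,γ) |l m⟩ in the angular-momentum basis.
Split into d^2_{1,2}(β=2.5119) × two z-phases.
With c≡cos(β/2)=0.309670 and s≡sin(β/2)=0.950844, N=[6·1·24·1]^{1/2}=12.000000
Admissible k: 1..1 (factorial args all ≥0)
  k=1: (−1)^0·12.0000/(6)·0.3097^3·0.9508^1 = +0.056473
d^2_{1,2}(2.5119) = +0.056473
Attach z-rotation phases: D = e^{-i(1)(3.4432)}·(+0.056473)·e^{-i(2)(1.8250)} = +0.038937-0.040903i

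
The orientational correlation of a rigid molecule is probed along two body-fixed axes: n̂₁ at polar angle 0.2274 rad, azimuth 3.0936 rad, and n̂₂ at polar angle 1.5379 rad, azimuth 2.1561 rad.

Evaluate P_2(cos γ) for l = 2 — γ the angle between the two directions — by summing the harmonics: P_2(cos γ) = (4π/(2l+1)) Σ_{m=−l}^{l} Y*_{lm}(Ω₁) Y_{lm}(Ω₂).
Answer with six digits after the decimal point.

-0.458969

Addition theorem: P_2(cos γ) = (4π/5) Σ_m Y*_{lm}(Ω₁) Y_{lm}(Ω₂), m = −2…2:
  m=-2: Y*=+0.019542-0.001882i  Y=-0.150327+0.355369i  product -0.002269+0.007228i
  m=-1: Y*=-0.169488+0.008140i  Y=-0.014030-0.021168i  product +0.002550+0.003474i
  m=+0: Y*=+0.582693-0.000000i  Y=-0.314368+0.000000i  product -0.183180+0.000000i
  m=+1: Y*=+0.169488+0.008140i  Y=+0.014030-0.021168i  product +0.002550-0.003474i
  m=+2: Y*=+0.019542+0.001882i  Y=-0.150327-0.355369i  product -0.002269-0.007228i
Σ over m = -0.182618+0.000000i; ×(4π/5) → -0.458969+0.000000i. Real part: -0.458969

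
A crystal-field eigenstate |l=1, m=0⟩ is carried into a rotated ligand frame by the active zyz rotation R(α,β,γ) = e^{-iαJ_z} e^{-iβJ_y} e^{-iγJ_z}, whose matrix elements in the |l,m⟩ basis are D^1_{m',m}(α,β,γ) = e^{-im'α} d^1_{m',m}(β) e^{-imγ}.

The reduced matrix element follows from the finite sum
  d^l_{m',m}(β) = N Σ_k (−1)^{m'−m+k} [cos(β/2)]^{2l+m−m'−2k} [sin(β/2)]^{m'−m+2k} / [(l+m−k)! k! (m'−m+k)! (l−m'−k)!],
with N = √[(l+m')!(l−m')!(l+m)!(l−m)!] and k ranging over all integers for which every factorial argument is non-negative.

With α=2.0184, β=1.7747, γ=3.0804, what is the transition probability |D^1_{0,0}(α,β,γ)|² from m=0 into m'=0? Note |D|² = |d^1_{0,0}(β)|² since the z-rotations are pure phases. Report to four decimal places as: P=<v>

P=0.0410

D^1_{0,0}(2.0184,1.7747,3.0804) = e^{-i·0·2.0184}·d^1_{0,0}(1.7747)·e^{-i·0·3.0804}. Compute d first:
With c≡cos(β/2)=0.631469 and s≡sin(β/2)=0.775401, N=[1·1·1·1]^{1/2}=1.000000
The bounds max(0,m−m')=0 and min(l+m,l−m')=1 give 2 terms
  k=0: (−1)^0·1.0000/(1)·0.6315^2·0.7754^0 = +0.398753
  k=1: (−1)^1·1.0000/(1)·0.6315^0·0.7754^2 = -0.601247
d^1_{0,0}(1.7747) = +0.398753 -0.601247 = -0.202494
|D^1_{0,0}|² = |d^1_{0,0}(β)|² = (-0.202494)² = 0.041004 (the z-rotation phases have unit modulus)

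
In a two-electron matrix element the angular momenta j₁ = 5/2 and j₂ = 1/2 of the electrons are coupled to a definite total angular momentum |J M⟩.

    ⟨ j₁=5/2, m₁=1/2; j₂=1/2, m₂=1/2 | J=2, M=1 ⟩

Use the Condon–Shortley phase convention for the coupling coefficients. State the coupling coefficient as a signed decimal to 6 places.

−√(1/3) ≈ -0.577350

j₁+j₂−J=1  J+j₁−j₂=4  J−j₁+j₂=0  j₁+j₂+J+1=6
(j₁±m₁, j₂±m₂, J±M) = (3,2,1,0,3,1)
P² = 12
sum k=1..1:
  [1] −1/6 = -1/6
S = -1/6
C² = P²·S² = 1/3 ; C = -0.577350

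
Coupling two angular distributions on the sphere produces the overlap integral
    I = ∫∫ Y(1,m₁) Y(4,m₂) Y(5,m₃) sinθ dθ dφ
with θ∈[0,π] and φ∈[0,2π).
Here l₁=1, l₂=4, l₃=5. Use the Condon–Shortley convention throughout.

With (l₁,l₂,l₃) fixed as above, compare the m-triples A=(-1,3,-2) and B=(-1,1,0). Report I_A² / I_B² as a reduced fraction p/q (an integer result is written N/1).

l's match ⇒ only the (l;m) 3-j factors differ between A and B.
A: triangle coeff Δ(1,4,5) = 1/495; Σ_t [0,0]: t=0:+1/10080 = 1/10080; (3j)²=1/165 [(1 4 5; -1 3 -2)], sign=-1
B: triangle coeff Δ(1,4,5) = 1/495; Σ_t [0,0]: t=0:+1/1440 = 1/1440; (3j)²=2/99 [(1 4 5; -1 1 0)], sign=-1
I_A²/I_B² = (1/165)/(2/99) = 3/10

3/10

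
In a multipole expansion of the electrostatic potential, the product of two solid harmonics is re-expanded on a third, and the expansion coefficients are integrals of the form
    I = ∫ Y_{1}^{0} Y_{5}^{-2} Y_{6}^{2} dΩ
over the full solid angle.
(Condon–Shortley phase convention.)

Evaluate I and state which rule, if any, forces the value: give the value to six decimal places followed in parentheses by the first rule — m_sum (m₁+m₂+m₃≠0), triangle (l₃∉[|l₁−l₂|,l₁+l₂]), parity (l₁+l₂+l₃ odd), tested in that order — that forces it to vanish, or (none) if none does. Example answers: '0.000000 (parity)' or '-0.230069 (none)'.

m-sum 0 ✓  L=12 even ✓  4≤6≤6 ✓
Π(2lᵢ+1) = 3×11×13 = 429
triangle coeff Δ(1,5,6) = 1/858
Σ_t [0,0]: t=0:+1/14400 = 1/14400
(3j)²=6/143 [(1 5 6; 0 0 0)], sign=+1
Σ_t [0,0]: t=0:+1/30240 = 1/30240
(3j)²=16/429 [(1 5 6; 0 -2 2)], sign=+1
⇒ 4πI² = 96/143
I = (+1)√(96/143/(4π)) = 0.23113338
No selection rule forces the value: the integral is nonzero (none).

0.231133 (none)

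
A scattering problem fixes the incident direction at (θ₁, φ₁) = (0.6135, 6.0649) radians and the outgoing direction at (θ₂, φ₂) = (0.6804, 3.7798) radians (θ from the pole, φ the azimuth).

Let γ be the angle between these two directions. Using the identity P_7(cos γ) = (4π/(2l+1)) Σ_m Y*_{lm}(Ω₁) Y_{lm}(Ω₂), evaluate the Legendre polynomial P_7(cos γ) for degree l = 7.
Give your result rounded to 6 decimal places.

Term-by-term m-sum for l=7 (normalisation 4π/15 = 0.837758):
  term(m=-7) = -0.00020 - 0.00006j   from Y*(Ω₁)=0.00045 - 0.01047j, Y(Ω₂)=0.00473 - 0.01892j
  term(m=-6) = 0.00208 + 0.00457j   from Y*(Ω₁)=0.01438 - 0.05382j, Y(Ω₂)=-0.06967 + 0.05723j
  term(m=-5) = 0.01844 - 0.04022j   from Y*(Ω₁)=0.08233 - 0.15839j, Y(Ω₂)=0.24755 - 0.01225j
  term(m=-4) = -0.15622 + 0.04566j   from Y*(Ω₁)=0.24102 - 0.28752j, Y(Ω₂)=-0.36076 - 0.24090j
  term(m=-3) = 0.17081 + 0.10999j   from Y*(Ω₁)=0.38160 - 0.29303j, Y(Ω₂)=0.14234 + 0.39753j
  term(m=-2) = -0.00115 - 0.00807j   from Y*(Ω₁)=0.20647 - 0.09634j, Y(Ω₂)=0.01038 - 0.03423j
  term(m=-1) = -0.07183 + 0.08284j   from Y*(Ω₁)=-0.28003 + 0.06212j, Y(Ω₂)=0.30701 - 0.22773j
  term(m=+0) = 0.05367 + 0.00000j   from Y*(Ω₁)=-0.33261 + 0.00000j, Y(Ω₂)=-0.16135 + 0.00000j
  term(m=+1) = -0.07183 - 0.08284j   from Y*(Ω₁)=0.28003 + 0.06212j, Y(Ω₂)=-0.30701 - 0.22773j
  term(m=+2) = -0.00115 + 0.00807j   from Y*(Ω₁)=0.20647 + 0.09634j, Y(Ω₂)=0.01038 + 0.03423j
  term(m=+3) = 0.17081 - 0.10999j   from Y*(Ω₁)=-0.38160 - 0.29303j, Y(Ω₂)=-0.14234 + 0.39753j
  term(m=+4) = -0.15622 - 0.04566j   from Y*(Ω₁)=0.24102 + 0.28752j, Y(Ω₂)=-0.36076 + 0.24090j
  term(m=+5) = 0.01844 + 0.04022j   from Y*(Ω₁)=-0.08233 - 0.15839j, Y(Ω₂)=-0.24755 - 0.01225j
  term(m=+6) = 0.00208 - 0.00457j   from Y*(Ω₁)=0.01438 + 0.05382j, Y(Ω₂)=-0.06967 - 0.05723j
  term(m=+7) = -0.00020 + 0.00006j   from Y*(Ω₁)=-0.00045 - 0.01047j, Y(Ω₂)=-0.00473 - 0.01892j
Accumulated sum -0.02247 - 0.00000j; after 4π/(2l+1) scaling, -0.01882 - 0.00000j ⇒ P_7 = -0.018824

-0.018824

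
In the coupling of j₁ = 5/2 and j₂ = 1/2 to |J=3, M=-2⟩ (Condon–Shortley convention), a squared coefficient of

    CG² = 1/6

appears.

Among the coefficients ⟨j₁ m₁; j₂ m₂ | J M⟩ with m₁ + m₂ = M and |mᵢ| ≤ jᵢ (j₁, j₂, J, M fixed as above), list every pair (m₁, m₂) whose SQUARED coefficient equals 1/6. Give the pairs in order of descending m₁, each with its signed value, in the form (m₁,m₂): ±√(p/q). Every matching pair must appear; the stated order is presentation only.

(-5/2,1/2): +√(1/6)

Admissible pairs with m₁+m₂ = M = -2: (-5/2,1/2), (-3/2,-1/2)
  (m₁,m₂)=(-3/2,-1/2): CG² = 5/6, CG = +√(5/6)
  (m₁,m₂)=(-5/2,1/2): CG² = 1/6, CG = +√(1/6)   ← matches the target
Pairs with CG² = 1/6: (-5/2,1/2): +√(1/6)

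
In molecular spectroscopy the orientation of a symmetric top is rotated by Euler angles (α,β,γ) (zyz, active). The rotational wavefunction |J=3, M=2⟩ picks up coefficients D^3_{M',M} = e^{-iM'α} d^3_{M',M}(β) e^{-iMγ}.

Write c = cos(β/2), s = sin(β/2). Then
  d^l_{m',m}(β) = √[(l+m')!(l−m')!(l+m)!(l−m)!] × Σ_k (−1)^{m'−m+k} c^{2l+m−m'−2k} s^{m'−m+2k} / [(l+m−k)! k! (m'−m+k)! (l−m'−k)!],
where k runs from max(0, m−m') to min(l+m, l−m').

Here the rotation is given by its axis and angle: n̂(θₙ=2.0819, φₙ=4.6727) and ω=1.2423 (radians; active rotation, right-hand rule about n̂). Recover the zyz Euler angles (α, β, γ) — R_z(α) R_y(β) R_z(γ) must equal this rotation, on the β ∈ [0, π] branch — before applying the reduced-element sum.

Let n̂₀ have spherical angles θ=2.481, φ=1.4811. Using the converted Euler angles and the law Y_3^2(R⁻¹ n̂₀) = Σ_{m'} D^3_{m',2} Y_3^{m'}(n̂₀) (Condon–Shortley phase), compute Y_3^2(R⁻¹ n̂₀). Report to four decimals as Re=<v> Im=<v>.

Re=-0.1701 Im=0.1448

Axis–angle → zyz. n̂ = (sinθₙcosφₙ, sinθₙsinφₙ, cosθₙ) = (-0.034608, -0.871518, -0.489140), ω = 1.2423.
R = I cosω + sinω [n̂]ₓ + (1−cosω) n̂n̂ᵀ gives
  R = [+0.323431, +0.483416, -0.813450; -0.442554, +0.837120, +0.321521; +0.836384, +0.256006, +0.484689]
β = atan2(√(R₁₃²+R₂₃²), R₃₃) = 1.064789; α = atan2(R₂₃, R₁₃) mod 2π = 2.765183; γ = atan2(R₃₂, −R₃₁) mod 2π = 2.844561
Need the full column D^3_{m',2} for m'=−3..3 at α=2.7652, β=1.0648, γ=2.8446.
cos(β/2)=0.861594, sin(β/2)=0.507598
d^3_{-3,2}: single k=5 term ⇒ +0.071118;  D = -0.061174+0.036269i
d^3_{-2,2}: k∈[4..5] ⇒ +0.246408 -0.017105 = +0.229303;  D = +0.226420-0.036251i
d^3_{-1,2}: k∈[3..4] ⇒ +0.529051 -0.091812 = +0.437239;  D = -0.426923-0.094417i
d^3_{0,2}: k∈[2..3] ⇒ +0.777698 -0.269926 = +0.507772;  D = +0.420777+0.284217i
d^3_{1,2}: k∈[1..2] ⇒ +0.762138 -0.529051 = +0.233087;  D = -0.131673-0.192332i
d^3_{2,2}: k∈[0..1] ⇒ +0.409088 -0.709938 = -0.300851;  D = -0.066803-0.293340i
d^3_{3,2}: single k=0 term ⇒ -0.590349;  D = -0.089677+0.583498i
Y_3^{m'}(θ=2.481,φ=1.4811) and Σ D·Y over m':
  (-0.0612+0.0363i)·(-0.0256+0.0929i)  (+0.2264-0.0363i)·(+0.2989+0.0542i)  (-0.4269-0.0944i)·(+0.0376-0.4182i)  (+0.4208+0.2842i)·(-0.0346+0.0000i)  (-0.1317-0.1923i)·(-0.0376-0.4182i)  (-0.0668-0.2933i)·(+0.2989-0.0542i)  (-0.0897+0.5835i)·(+0.0256+0.0929i)
Y_3^2(R⁻¹ n̂) = -0.170143+0.144826i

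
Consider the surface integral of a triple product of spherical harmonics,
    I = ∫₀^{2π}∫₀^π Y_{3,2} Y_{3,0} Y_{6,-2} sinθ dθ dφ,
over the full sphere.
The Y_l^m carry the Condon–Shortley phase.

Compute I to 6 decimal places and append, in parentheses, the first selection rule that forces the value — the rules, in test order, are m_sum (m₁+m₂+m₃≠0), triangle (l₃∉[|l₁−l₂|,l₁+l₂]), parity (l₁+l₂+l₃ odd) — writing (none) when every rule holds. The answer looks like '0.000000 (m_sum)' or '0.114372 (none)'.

0.177420 (none)

m-sum 0 ✓  L=12 even ✓  0≤6≤6 ✓
Π(2lᵢ+1) = 7×7×13 = 637
triangle coeff Δ(3,3,6) = 1/12012
Σ_t [0,0]: t=0:+1/1296 = 1/1296
(3j)²=100/3003 [(3 3 6; 0 0 0)], sign=+1
Σ_t [0,0]: t=0:+1/4320 = 1/4320
(3j)²=8/429 [(3 3 6; 2 0 -2)], sign=+1
⇒ 4πI² = 5600/14157
I = (+1)√(5600/14157/(4π)) = 0.17742036
No selection rule forces the value: the integral is nonzero (none).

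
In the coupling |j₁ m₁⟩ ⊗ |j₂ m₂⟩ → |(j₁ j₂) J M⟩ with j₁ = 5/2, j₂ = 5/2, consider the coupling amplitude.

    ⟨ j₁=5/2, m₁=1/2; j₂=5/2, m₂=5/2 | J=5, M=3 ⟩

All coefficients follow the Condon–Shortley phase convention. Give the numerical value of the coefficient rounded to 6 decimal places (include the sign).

+0.471405

√[11·0!5!5!/11! · 3!2!5!0!8!2!] = √(460800)
  +(−1)^0/∏(0,0,2,5,3,0)! = 1/1440  (running 1/1440)
⟨..|..⟩ = √(460800)·(1/1440) = +0.471405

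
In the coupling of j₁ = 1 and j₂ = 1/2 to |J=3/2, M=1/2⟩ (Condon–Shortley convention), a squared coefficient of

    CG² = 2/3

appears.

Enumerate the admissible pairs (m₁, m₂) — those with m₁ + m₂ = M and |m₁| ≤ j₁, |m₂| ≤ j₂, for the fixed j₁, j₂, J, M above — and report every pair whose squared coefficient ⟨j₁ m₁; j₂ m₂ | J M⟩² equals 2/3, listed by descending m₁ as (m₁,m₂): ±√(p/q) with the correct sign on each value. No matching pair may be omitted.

(0,1/2): +√(2/3)

Admissible pairs with m₁+m₂ = M = 1/2: (0,1/2), (1,-1/2)
  (m₁,m₂)=(1,-1/2): CG² = 1/3, CG = +√(1/3)
  (m₁,m₂)=(0,1/2): CG² = 2/3, CG = +√(2/3)   ← matches the target
Pairs with CG² = 2/3: (0,1/2): +√(2/3)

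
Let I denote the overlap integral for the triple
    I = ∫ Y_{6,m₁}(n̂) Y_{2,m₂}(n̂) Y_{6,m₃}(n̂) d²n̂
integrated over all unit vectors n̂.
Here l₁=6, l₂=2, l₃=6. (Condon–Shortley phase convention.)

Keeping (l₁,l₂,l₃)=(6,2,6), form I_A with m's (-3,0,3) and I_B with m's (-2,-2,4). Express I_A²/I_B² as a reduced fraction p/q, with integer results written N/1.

5/36

l's match ⇒ only the (l;m) 3-j factors differ between A and B.
A: triangle coeff Δ(6,2,6) = 1/90090; Σ_t [0,2]: t=0:+1/1451520 t=1:−1/80640 t=2:+1/120960 = -1/290304; (3j)²=5/2002 [(6 2 6; -3 0 3)], sign=+1
B: triangle coeff Δ(6,2,6) = 1/90090; Σ_t [0,0]: t=0:+1/322560 = 1/322560; (3j)²=18/1001 [(6 2 6; -2 -2 4)], sign=+1
I_A²/I_B² = (5/2002)/(18/1001) = 5/36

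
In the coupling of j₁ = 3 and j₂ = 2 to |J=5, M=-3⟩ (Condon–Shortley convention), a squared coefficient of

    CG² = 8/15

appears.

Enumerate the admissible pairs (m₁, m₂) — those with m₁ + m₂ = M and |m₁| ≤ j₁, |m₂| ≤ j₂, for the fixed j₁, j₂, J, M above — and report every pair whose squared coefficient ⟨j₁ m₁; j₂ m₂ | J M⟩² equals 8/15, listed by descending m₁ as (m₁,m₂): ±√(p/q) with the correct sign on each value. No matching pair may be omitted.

Admissible pairs with m₁+m₂ = M = -3: (-3,0), (-2,-1), (-1,-2)
  (m₁,m₂)=(-1,-2): CG² = 1/3, CG = +√(1/3)
  (m₁,m₂)=(-2,-1): CG² = 8/15, CG = +√(8/15)   ← matches the target
  (m₁,m₂)=(-3,0): CG² = 2/15, CG = +√(2/15)
Pairs with CG² = 8/15: (-2,-1): +√(8/15)

(-2,-1): +√(8/15)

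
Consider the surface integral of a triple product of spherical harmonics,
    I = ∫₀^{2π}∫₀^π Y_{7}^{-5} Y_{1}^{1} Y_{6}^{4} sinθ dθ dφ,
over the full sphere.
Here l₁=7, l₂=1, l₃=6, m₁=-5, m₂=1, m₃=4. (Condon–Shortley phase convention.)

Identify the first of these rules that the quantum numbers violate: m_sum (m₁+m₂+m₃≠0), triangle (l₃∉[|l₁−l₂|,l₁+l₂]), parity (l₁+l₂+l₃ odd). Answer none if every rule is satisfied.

none

m₁+m₂+m₃ = -5 + 1 + 4 = 0  ✓
triangle: |7−1|=6 ≤ l₃=6 ≤ 7+1=8  ✓
parity: l₁+l₂+l₃ = 14 is even  ✓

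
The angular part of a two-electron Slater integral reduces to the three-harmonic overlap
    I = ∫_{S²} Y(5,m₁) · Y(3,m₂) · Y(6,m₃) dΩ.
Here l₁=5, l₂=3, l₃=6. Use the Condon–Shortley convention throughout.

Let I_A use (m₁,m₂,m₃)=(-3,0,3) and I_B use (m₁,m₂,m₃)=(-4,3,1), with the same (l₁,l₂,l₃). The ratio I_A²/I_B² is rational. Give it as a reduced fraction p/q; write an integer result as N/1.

1/4

Same 5,3,6: normalisation and zero-m 3j drop out of the ratio.
A: Δ: 2! 8! 4! / 15! → 1/675675; sum: t=0:+1/483840 t=1:−1/20160 t=2:+1/17280 = 1/96768; 3j²(5 3 6; -3 0 3) = Δ·Π!·Σ² = 1/1001  (sign -1)
B: Δ: 2! 8! 4! / 15! → 1/675675; sum: t=2:+1/241920 = 1/241920; 3j²(5 3 6; -4 3 1) = Δ·Π!·Σ² = 4/1001  (sign -1)
I_A²/I_B² = (1/1001)/(4/1001) = 1/4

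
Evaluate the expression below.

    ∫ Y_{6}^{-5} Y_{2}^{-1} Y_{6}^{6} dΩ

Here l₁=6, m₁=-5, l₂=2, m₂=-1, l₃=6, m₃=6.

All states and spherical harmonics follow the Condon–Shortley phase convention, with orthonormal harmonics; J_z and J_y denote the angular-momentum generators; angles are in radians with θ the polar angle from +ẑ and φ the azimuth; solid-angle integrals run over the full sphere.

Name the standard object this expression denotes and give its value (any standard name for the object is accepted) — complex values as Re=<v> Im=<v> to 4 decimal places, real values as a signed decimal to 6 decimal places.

This is a Gaunt coefficient — the integral of a triple product of spherical harmonics over the sphere.
m-sum 0 ✓  L=14 even ✓  4≤6≤8 ✓
Π(2lᵢ+1) = 13×5×13 = 845
triangle coeff Δ(6,2,6) = 1/90090
Σ_t [0,2]: t=0:+1/69120 t=1:−1/14400 t=2:+1/69120 = -7/172800
(3j)²=14/715 [(6 2 6; 0 0 0)], sign=-1
Σ_t [1,1]: t=1:−1/7257600 = -1/7257600
(3j)²=11/455 [(6 2 6; -5 -1 6)], sign=-1
⇒ 4πI² = 2/5
I = (+1)√(2/5/(4π)) = 0.17841241

Gaunt coefficient, +0.178412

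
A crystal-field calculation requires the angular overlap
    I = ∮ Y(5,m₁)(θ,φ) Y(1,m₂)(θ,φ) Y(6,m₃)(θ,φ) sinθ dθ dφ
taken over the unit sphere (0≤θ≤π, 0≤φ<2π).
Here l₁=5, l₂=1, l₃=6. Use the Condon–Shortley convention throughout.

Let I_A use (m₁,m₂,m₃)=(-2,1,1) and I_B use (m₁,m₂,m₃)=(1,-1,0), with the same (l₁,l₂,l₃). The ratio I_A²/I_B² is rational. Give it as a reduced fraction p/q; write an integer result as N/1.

Shared (l₁,l₂,l₃)=(5,1,6): N and (l;000)² cancel in I_A²/I_B².
A: Δ = 0!·10!·2!/13! = 1/858; Racah Σ t=0..0: t=0:+1/60480 = 1/60480; ⇒ 3j(5 1 6; -2 1 1)² = 5/429, sgn -1
B: Δ = 0!·10!·2!/13! = 1/858; Racah Σ t=0..0: t=0:+1/34560 = 1/34560; ⇒ 3j(5 1 6; 1 -1 0)² = 5/286, sgn +1
I_A²/I_B² = (5/429)/(5/286) = 2/3

2/3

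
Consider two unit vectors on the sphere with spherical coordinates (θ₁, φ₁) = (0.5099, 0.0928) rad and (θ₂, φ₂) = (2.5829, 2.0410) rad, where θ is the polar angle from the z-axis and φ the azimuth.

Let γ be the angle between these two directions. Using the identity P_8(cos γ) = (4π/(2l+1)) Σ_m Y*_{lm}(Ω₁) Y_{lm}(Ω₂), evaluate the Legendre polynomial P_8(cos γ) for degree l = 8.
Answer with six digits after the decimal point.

Expand P_8 via completeness: Σ_{m} conj(Y_{8,m}) at Ω₁ times Y_{8,m} at Ω₂ —
  m=-8: Y*=(0.001223, 0.001122)  Y=(-0.002615, 0.001867)  product (-0.000005, -0.000001)
  m=-7: Y*=(0.009456, 0.007183)  Y=(0.003069, 0.020328)  product (-0.000117, 0.000214)
  m=-6: Y*=(0.045049, 0.028043)  Y=(0.077553, 0.025732)  product (0.002772, 0.003334)
  m=-5: Y*=(0.148149, 0.074140)  Y=(0.159674, -0.158030)  product (0.035372, -0.011574)
  m=-4: Y*=(0.338388, 0.131716)  Y=(-0.129634, -0.404666)  product (0.009434, -0.154009)
  m=-3: Y*=(0.496509, 0.141914)  Y=(-0.486577, -0.078616)  product (-0.230434, -0.108086)
  m=-2: Y*=(0.329991, 0.061959)  Y=(-0.104431, 0.143113)  product (-0.043329, 0.040756)
  m=-1: Y*=(-0.213455, -0.019866)  Y=(-0.155450, -0.305869)  product (0.027105, 0.068377)
  m=+0: Y*=(-0.421417, -0.000000)  Y=(-0.304053, 0.000000)  product (0.128133, 0.000000)
  m=+1: Y*=(0.213455, -0.019866)  Y=(0.155450, -0.305869)  product (0.027105, -0.068377)
  m=+2: Y*=(0.329991, -0.061959)  Y=(-0.104431, -0.143113)  product (-0.043329, -0.040756)
  m=+3: Y*=(-0.496509, 0.141914)  Y=(0.486577, -0.078616)  product (-0.230434, 0.108086)
  m=+4: Y*=(0.338388, -0.131716)  Y=(-0.129634, 0.404666)  product (0.009434, 0.154009)
  m=+5: Y*=(-0.148149, 0.074140)  Y=(-0.159674, -0.158030)  product (0.035372, 0.011574)
  m=+6: Y*=(0.045049, -0.028043)  Y=(0.077553, -0.025732)  product (0.002772, -0.003334)
  m=+7: Y*=(-0.009456, 0.007183)  Y=(-0.003069, 0.020328)  product (-0.000117, -0.000214)
  m=+8: Y*=(0.001223, -0.001122)  Y=(-0.002615, -0.001867)  product (-0.000005, 0.000001)
Σ over m = (-0.270269, -0.000000); ×(4π/17) → (-0.199782, -0.000000). Real part: -0.199782

-0.199782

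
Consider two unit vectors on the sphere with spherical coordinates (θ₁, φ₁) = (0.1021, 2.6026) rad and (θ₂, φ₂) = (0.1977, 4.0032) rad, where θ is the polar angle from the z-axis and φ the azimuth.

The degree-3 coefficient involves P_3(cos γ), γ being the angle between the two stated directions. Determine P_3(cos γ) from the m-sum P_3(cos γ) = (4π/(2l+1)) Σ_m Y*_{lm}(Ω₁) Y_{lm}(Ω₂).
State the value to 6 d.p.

0.876178

Addition theorem: P_3(cos γ) = (4π/7) Σ_m Y*_{lm}(Ω₁) Y_{lm}(Ω₂), m = −3…3:
  [-3]  conj(Y_{3,-3})(Ω₁) = +0.000020+0.000441i ; Y_{3,-3}(Ω₂) = +0.002684+0.001671i ; Δ = -0.000001+0.000001i
  [-2]  conj(Y_{3,-2})(Ω₁) = +0.004997-0.009305i ; Y_{3,-2}(Ω₂) = -0.005870-0.038211i ; Δ = -0.000385-0.000136i
  [-1]  conj(Y_{3,-1})(Ω₁) = -0.111609+0.066749i ; Y_{3,-1}(Ω₂) = -0.157377+0.183397i ; Δ = +0.005323-0.030974i
  [+0]  conj(Y_{3,0})(Ω₁) = +0.723184-0.000000i ; Y_{3,0}(Ω₂) = +0.661233+0.000000i ; Δ = +0.478193+0.000000i
  [+1]  conj(Y_{3,1})(Ω₁) = +0.111609+0.066749i ; Y_{3,1}(Ω₂) = +0.157377+0.183397i ; Δ = +0.005323+0.030974i
  [+2]  conj(Y_{3,2})(Ω₁) = +0.004997+0.009305i ; Y_{3,2}(Ω₂) = -0.005870+0.038211i ; Δ = -0.000385+0.000136i
  [+3]  conj(Y_{3,3})(Ω₁) = -0.000020+0.000441i ; Y_{3,3}(Ω₂) = -0.002684+0.001671i ; Δ = -0.000001-0.000001i
Σ over m = +0.488068-0.000000i; ×(4π/7) → +0.876178-0.000000i. Real part: 0.876178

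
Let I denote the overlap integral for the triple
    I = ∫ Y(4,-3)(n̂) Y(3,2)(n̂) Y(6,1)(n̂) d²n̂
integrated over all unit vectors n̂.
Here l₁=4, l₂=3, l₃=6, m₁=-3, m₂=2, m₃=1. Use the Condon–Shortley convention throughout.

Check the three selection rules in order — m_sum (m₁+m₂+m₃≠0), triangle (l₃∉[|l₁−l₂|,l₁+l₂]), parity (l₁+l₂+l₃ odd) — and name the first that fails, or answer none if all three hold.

m₁+m₂+m₃ = -3 + 2 + 1 = 0  ✓
triangle: |4−3|=1 ≤ l₃=6 ≤ 4+3=7  ✓
parity: l₁+l₂+l₃ = 13 is odd  ✗

parity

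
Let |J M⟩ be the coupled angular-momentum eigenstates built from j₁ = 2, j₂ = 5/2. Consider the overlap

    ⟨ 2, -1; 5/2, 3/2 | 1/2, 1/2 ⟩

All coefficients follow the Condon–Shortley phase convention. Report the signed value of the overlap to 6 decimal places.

triangle: 4!*0!*1!/6! = 24/720
(j±m)!: 1!*3!*4!*1!*1!*0! = 144
prefactor² = (2J+1)*Δ*N² = 48/5
  k=3: −1/(3!*1!*0!*1!*0!*0!) = -1/6
Σ = -1/6  ⇒  CG² = 48/5*(-1/6)² = 4/15
CG = −√(4/15) = -0.516398

-0.516398  (= −√(4/15))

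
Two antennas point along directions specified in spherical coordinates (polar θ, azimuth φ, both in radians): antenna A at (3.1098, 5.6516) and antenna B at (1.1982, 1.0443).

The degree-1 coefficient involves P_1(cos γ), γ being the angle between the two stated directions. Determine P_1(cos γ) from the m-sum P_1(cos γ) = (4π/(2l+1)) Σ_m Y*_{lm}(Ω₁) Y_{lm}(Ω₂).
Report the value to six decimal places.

-0.366956

Summing Y*_{l m}(θ₁,φ₁)·Y_{l m}(θ₂,φ₂) over m ∈ [−1, 1]; prefactor 4π/(2·1+1) = 4.188790:
  [-1]  conj(Y_{1,-1})(Ω₁) = +0.008864-0.006484i ; Y_{1,-1}(Ω₂) = +0.161701-0.278209i ; Δ = -0.000371-0.003514i
  [+0]  conj(Y_{1,0})(Ω₁) = -0.488356-0.000000i ; Y_{1,0}(Ω₂) = +0.177868+0.000000i ; Δ = -0.086863-0.000000i
  [+1]  conj(Y_{1,1})(Ω₁) = -0.008864-0.006484i ; Y_{1,1}(Ω₂) = -0.161701-0.278209i ; Δ = -0.000371+0.003514i
Σ over m = -0.087604+0.000000i; ×(4π/3) → -0.366956+0.000000i. Real part: -0.366956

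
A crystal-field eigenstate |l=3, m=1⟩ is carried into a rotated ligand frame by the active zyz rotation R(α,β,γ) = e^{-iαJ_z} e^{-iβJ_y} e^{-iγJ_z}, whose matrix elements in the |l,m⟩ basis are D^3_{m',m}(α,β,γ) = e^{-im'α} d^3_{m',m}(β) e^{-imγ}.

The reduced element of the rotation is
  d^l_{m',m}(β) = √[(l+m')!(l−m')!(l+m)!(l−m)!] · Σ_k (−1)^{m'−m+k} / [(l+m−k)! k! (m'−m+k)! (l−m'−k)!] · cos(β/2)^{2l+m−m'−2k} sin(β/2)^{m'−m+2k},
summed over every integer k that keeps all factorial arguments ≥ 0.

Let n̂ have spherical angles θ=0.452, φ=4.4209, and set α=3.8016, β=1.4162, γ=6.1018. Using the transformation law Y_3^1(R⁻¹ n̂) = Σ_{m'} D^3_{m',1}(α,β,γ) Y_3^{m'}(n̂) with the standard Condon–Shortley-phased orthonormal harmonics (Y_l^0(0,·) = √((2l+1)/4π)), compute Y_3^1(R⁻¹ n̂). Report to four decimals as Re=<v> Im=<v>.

Re=0.0560 Im=-0.0064

Need the full column D^3_{m',1} for m'=−3..3 at α=3.8016, β=1.4162, γ=6.1018.
cos(β/2)=0.759599, sin(β/2)=0.650392
d^3_{-3,1}: single k=4 term ⇒ +0.399866;  D = +0.222673-0.332129i
d^3_{-2,1}: k∈[3..4] ⇒ +0.762620 -0.279550 = +0.483070;  D = +0.033496+0.481907i
d^3_{-1,1}: k∈[2..4] ⇒ +0.844965 -0.825959 +0.075692 = +0.094698;  D = -0.063109-0.070604i
d^3_{0,1}: k∈[1..3] ⇒ +0.569754 -1.253112 +0.306232 = -0.377127;  D = -0.370940-0.068031i
d^3_{1,1}: k∈[0..2] ⇒ +0.192091 -1.126620 +0.619470 = -0.315060;  D = +0.279657-0.145103i
d^3_{2,1}: k∈[0..1] ⇒ -0.520112 +0.762620 = +0.242508;  D = +0.101572-0.220212i
d^3_{3,1}: single k=0 term ⇒ +0.545423;  D = +0.123197+0.531327i
Y_3^{m'}(θ=0.452,φ=4.4209) and Σ D·Y over m':
  (+0.2227-0.3321i)·(+0.0267-0.0223i)  (+0.0335+0.4819i)·(-0.1464-0.0965i)  (-0.0631-0.0706i)·(-0.1236+0.4118i)  (-0.3709-0.0680i)·(+0.3512+0.0000i)  (+0.2797-0.1451i)·(+0.1236+0.4118i)  (+0.1016-0.2202i)·(-0.1464+0.0965i)  (+0.1232+0.5313i)·(-0.0267-0.0223i)
Y_3^1(R⁻¹ n̂) = +0.056024-0.006398i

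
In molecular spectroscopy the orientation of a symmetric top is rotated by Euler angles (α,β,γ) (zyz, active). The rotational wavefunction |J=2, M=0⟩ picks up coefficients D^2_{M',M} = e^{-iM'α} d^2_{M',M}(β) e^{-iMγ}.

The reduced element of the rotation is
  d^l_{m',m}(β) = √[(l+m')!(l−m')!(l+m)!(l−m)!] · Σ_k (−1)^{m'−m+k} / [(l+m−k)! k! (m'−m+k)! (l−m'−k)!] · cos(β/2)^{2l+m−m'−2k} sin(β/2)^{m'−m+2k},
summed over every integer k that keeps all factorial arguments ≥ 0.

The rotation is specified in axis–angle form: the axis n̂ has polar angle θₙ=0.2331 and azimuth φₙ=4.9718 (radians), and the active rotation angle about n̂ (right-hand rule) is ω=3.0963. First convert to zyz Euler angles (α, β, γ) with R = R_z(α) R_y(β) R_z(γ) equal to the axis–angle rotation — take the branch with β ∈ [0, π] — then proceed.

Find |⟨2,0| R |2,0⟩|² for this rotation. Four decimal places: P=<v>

Axis–angle → zyz. n̂ = (sinθₙcosφₙ, sinθₙsinφₙ, cosθₙ) = (+0.059253, -0.223266, +0.972955), ω = 3.0963.
R = I cosω + sinω [n̂]ₓ + (1−cosω) n̂n̂ᵀ gives
  R = [-0.991956, -0.070497, +0.105133; +0.017608, -0.899330, -0.436916; +0.125350, -0.431550, +0.893338]
β = atan2(√(R₁₃²+R₂₃²), R₃₃) = 0.466078; α = atan2(R₂₃, R₁₃) mod 2π = 4.948524; γ = atan2(R₃₂, −R₃₁) mod 2π = 4.429702
Split into d^2_{0,0}(β=0.4661) × two z-phases.
With c≡cos(β/2)=0.972969 and s≡sin(β/2)=0.230936, N=[2·2·2·2]^{1/2}=4.000000
The bounds max(0,m−m')=0 and min(l+m,l−m')=2 give 3 terms
  k=0: (−1)^0·4.0000/(4)·0.9730^4·0.2309^0 = +0.896182
  k=1: (−1)^1·4.0000/(1)·0.9730^2·0.2309^2 = -0.201948
  k=2: (−1)^2·4.0000/(4)·0.9730^0·0.2309^4 = +0.002844
d^2_{0,0}(0.4661) = +0.896182 -0.201948 +0.002844 = +0.697078
|D^2_{0,0}|² = |d^2_{0,0}(β)|² = (+0.697078)² = 0.485918 (the z-rotation phases have unit modulus)

P=0.4859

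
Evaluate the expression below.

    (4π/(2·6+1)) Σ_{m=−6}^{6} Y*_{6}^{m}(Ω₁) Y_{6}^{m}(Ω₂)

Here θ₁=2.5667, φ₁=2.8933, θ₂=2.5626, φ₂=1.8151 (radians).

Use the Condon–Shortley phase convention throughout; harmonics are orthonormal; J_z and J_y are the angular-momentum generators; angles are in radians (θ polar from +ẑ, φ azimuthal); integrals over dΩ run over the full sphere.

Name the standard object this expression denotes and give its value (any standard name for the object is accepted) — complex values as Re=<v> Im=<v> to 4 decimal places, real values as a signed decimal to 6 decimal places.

Legendre polynomial (addition theorem), -0.409832

This sum is the spherical-harmonic addition theorem: it equals the Legendre polynomial P_l(cos γ) of the angle γ between the two directions.
Expand P_6 via completeness: Σ_{m} conj(Y_{6,m}) at Ω₁ times Y_{6,m} at Ω₂ —
  m=-6: Y*=(0.001011, -0.012444)  Y=(-0.001359, 0.012895)  product (0.000159, 0.000030)
  m=-5: Y*=(0.021589, -0.063167)  Y=(0.064559, 0.023513)  product (0.002879, -0.003570)
  m=-4: Y*=(0.114911, -0.176304)  Y=(0.119976, -0.177807)  product (-0.017561, -0.041584)
  m=-3: Y*=(0.306757, -0.282853)  Y=(-0.281266, -0.312457)  product (-0.174660, -0.016292)
  m=-2: Y*=(0.397331, -0.215304)  Y=(-0.394940, 0.209950)  product (-0.111719, 0.168452)
  m=-1: Y*=(0.043911, -0.011132)  Y=(0.008198, 0.032884)  product (0.000726, 0.001353)
  m=+0: Y*=(-0.419447, -0.000000)  Y=(-0.420499, 0.000000)  product (0.176377, 0.000000)
  m=+1: Y*=(-0.043911, -0.011132)  Y=(-0.008198, 0.032884)  product (0.000726, -0.001353)
  m=+2: Y*=(0.397331, 0.215304)  Y=(-0.394940, -0.209950)  product (-0.111719, -0.168452)
  m=+3: Y*=(-0.306757, -0.282853)  Y=(0.281266, -0.312457)  product (-0.174660, 0.016292)
  m=+4: Y*=(0.114911, 0.176304)  Y=(0.119976, 0.177807)  product (-0.017561, 0.041584)
  m=+5: Y*=(-0.021589, -0.063167)  Y=(-0.064559, 0.023513)  product (0.002879, 0.003570)
  m=+6: Y*=(0.001011, 0.012444)  Y=(-0.001359, -0.012895)  product (0.000159, -0.000030)
Accumulated sum (-0.423975, 0.000000); after 4π/(2l+1) scaling, (-0.409832, 0.000000) ⇒ P_6 = -0.409832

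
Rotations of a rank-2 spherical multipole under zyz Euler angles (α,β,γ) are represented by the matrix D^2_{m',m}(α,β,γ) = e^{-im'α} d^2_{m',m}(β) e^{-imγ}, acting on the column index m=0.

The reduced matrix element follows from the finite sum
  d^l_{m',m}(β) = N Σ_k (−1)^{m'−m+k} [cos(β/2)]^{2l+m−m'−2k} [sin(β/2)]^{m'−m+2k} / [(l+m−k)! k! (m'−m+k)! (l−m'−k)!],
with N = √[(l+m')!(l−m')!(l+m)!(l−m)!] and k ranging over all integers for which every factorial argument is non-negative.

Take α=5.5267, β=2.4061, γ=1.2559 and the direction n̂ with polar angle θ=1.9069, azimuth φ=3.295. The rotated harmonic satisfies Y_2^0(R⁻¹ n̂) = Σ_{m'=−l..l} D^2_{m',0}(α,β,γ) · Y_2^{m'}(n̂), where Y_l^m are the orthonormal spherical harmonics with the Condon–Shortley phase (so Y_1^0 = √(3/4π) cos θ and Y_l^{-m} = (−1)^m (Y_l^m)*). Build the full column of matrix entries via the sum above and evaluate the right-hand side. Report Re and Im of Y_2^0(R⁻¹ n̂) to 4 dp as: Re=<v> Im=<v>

Need the full column D^2_{m',0} for m'=−2..2 at α=5.5267, β=2.4061, γ=1.2559.
cos(β/2)=0.359513, sin(β/2)=0.933140
d^2_{-2,0}: single k=2 term ⇒ +0.275676;  D = +0.015932-0.275215i
d^2_{-1,0}: k∈[1..2] ⇒ +0.106211 -0.715535 = -0.609325;  D = -0.443133+0.418222i
d^2_{0,0}: k∈[0..2] ⇒ +0.016706 -0.450177 +0.758206 = +0.324734;  D = +0.324734+0.000000i
d^2_{1,0}: k∈[0..1] ⇒ -0.106211 +0.715535 = +0.609325;  D = +0.443133+0.418222i
d^2_{2,0}: single k=0 term ⇒ +0.275676;  D = +0.015932+0.275215i
Y_2^{m'}(θ=1.9069,φ=3.295) and Σ D·Y over m':
  (+0.0159-0.2752i)·(+0.3282-0.1040i)  (-0.4431+0.4182i)·(+0.2377-0.0368i)  (+0.3247+0.0000i)·(-0.2125+0.0000i)  (+0.4431+0.4182i)·(-0.2377-0.0368i)  (+0.0159+0.2752i)·(+0.3282+0.1040i)
Y_2^0(R⁻¹ n̂) = -0.295703+0.000000i

Re=-0.2957 Im=0.0000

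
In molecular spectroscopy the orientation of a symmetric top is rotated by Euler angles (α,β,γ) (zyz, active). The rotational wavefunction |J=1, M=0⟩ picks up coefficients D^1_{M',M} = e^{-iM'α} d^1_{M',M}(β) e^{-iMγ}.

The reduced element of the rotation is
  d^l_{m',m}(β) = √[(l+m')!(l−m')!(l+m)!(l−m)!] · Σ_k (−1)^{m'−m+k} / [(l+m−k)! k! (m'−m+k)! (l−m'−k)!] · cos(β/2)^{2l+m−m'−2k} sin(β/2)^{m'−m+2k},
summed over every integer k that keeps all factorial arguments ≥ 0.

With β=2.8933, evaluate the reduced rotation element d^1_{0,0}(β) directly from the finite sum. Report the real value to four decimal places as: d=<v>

d=-0.9693

d^1_{0,0}(β=2.8933) via the finite sum:
c=cos(2.893300/2)=0.123828, s=sin(2.893300/2)=0.992304; N=√[1·1·1·1]=1.000000
The bounds max(0,m−m')=0 and min(l+m,l−m')=1 give 2 terms
  k=0: (−1)^0·1.0000/(1)·0.1238^2·0.9923^0 = +0.015333
  k=1: (−1)^1·1.0000/(1)·0.1238^0·0.9923^2 = -0.984667
d^1_{0,0}(2.8933) = +0.015333 -0.984667 = -0.969333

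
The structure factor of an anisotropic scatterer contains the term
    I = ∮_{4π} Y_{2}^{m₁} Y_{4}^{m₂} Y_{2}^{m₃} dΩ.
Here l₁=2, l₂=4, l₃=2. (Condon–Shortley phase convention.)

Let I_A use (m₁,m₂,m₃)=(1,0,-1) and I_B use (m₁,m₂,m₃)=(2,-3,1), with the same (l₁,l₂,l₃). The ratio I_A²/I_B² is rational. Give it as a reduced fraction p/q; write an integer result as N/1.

Same 2,4,2: normalisation and zero-m 3j drop out of the ratio.
A: Δ: 4! 0! 4! / 9! → 1/630; sum: t=1:−1/36 = -1/36; 3j²(2 4 2; 1 0 -1) = Δ·Π!·Σ² = 8/315  (sign +1)
B: Δ: 4! 0! 4! / 9! → 1/630; sum: t=0:+1/144 = 1/144; 3j²(2 4 2; 2 -3 1) = Δ·Π!·Σ² = 1/18  (sign -1)
I_A²/I_B² = (8/315)/(1/18) = 16/35

16/35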